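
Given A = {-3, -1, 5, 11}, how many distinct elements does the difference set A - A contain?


A - A = {a - a' : a, a' ∈ A}; |A| = 4.
Bounds: 2|A|-1 ≤ |A - A| ≤ |A|² - |A| + 1, i.e. 7 ≤ |A - A| ≤ 13.
Note: 0 ∈ A - A always (from a - a). The set is symmetric: if d ∈ A - A then -d ∈ A - A.
Enumerate nonzero differences d = a - a' with a > a' (then include -d):
Positive differences: {2, 6, 8, 12, 14}
Full difference set: {0} ∪ (positive diffs) ∪ (negative diffs).
|A - A| = 1 + 2·5 = 11 (matches direct enumeration: 11).

|A - A| = 11


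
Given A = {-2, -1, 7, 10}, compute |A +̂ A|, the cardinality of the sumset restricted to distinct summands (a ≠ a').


Restricted sumset: A +̂ A = {a + a' : a ∈ A, a' ∈ A, a ≠ a'}.
Equivalently, take A + A and drop any sum 2a that is achievable ONLY as a + a for a ∈ A (i.e. sums representable only with equal summands).
Enumerate pairs (a, a') with a < a' (symmetric, so each unordered pair gives one sum; this covers all a ≠ a'):
  -2 + -1 = -3
  -2 + 7 = 5
  -2 + 10 = 8
  -1 + 7 = 6
  -1 + 10 = 9
  7 + 10 = 17
Collected distinct sums: {-3, 5, 6, 8, 9, 17}
|A +̂ A| = 6
(Reference bound: |A +̂ A| ≥ 2|A| - 3 for |A| ≥ 2, with |A| = 4 giving ≥ 5.)

|A +̂ A| = 6


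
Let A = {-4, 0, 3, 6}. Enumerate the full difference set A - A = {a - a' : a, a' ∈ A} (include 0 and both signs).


A - A = {a - a' : a, a' ∈ A}.
Compute a - a' for each ordered pair (a, a'):
a = -4: -4--4=0, -4-0=-4, -4-3=-7, -4-6=-10
a = 0: 0--4=4, 0-0=0, 0-3=-3, 0-6=-6
a = 3: 3--4=7, 3-0=3, 3-3=0, 3-6=-3
a = 6: 6--4=10, 6-0=6, 6-3=3, 6-6=0
Collecting distinct values (and noting 0 appears from a-a):
A - A = {-10, -7, -6, -4, -3, 0, 3, 4, 6, 7, 10}
|A - A| = 11

A - A = {-10, -7, -6, -4, -3, 0, 3, 4, 6, 7, 10}


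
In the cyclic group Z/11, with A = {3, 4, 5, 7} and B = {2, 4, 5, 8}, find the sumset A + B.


Work in Z/11Z: reduce every sum a + b modulo 11.
Enumerate all 16 pairs:
a = 3: 3+2=5, 3+4=7, 3+5=8, 3+8=0
a = 4: 4+2=6, 4+4=8, 4+5=9, 4+8=1
a = 5: 5+2=7, 5+4=9, 5+5=10, 5+8=2
a = 7: 7+2=9, 7+4=0, 7+5=1, 7+8=4
Distinct residues collected: {0, 1, 2, 4, 5, 6, 7, 8, 9, 10}
|A + B| = 10 (out of 11 total residues).

A + B = {0, 1, 2, 4, 5, 6, 7, 8, 9, 10}


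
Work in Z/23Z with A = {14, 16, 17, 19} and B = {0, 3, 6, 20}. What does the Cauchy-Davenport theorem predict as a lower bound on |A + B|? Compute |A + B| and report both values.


Cauchy-Davenport: |A + B| ≥ min(p, |A| + |B| - 1) for A, B nonempty in Z/pZ.
|A| = 4, |B| = 4, p = 23.
CD lower bound = min(23, 4 + 4 - 1) = min(23, 7) = 7.
Compute A + B mod 23 directly:
a = 14: 14+0=14, 14+3=17, 14+6=20, 14+20=11
a = 16: 16+0=16, 16+3=19, 16+6=22, 16+20=13
a = 17: 17+0=17, 17+3=20, 17+6=0, 17+20=14
a = 19: 19+0=19, 19+3=22, 19+6=2, 19+20=16
A + B = {0, 2, 11, 13, 14, 16, 17, 19, 20, 22}, so |A + B| = 10.
Verify: 10 ≥ 7? Yes ✓.

CD lower bound = 7, actual |A + B| = 10.


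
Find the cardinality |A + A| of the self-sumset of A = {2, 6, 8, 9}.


A + A = {a + a' : a, a' ∈ A}; |A| = 4.
General bounds: 2|A| - 1 ≤ |A + A| ≤ |A|(|A|+1)/2, i.e. 7 ≤ |A + A| ≤ 10.
Lower bound 2|A|-1 is attained iff A is an arithmetic progression.
Enumerate sums a + a' for a ≤ a' (symmetric, so this suffices):
a = 2: 2+2=4, 2+6=8, 2+8=10, 2+9=11
a = 6: 6+6=12, 6+8=14, 6+9=15
a = 8: 8+8=16, 8+9=17
a = 9: 9+9=18
Distinct sums: {4, 8, 10, 11, 12, 14, 15, 16, 17, 18}
|A + A| = 10

|A + A| = 10


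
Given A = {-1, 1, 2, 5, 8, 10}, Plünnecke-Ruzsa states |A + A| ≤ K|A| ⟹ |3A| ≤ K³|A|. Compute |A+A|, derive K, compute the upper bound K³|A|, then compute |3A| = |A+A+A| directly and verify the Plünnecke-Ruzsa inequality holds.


|A| = 6.
Step 1: Compute A + A by enumerating all 36 pairs.
A + A = {-2, 0, 1, 2, 3, 4, 6, 7, 9, 10, 11, 12, 13, 15, 16, 18, 20}, so |A + A| = 17.
Step 2: Doubling constant K = |A + A|/|A| = 17/6 = 17/6 ≈ 2.8333.
Step 3: Plünnecke-Ruzsa gives |3A| ≤ K³·|A| = (2.8333)³ · 6 ≈ 136.4722.
Step 4: Compute 3A = A + A + A directly by enumerating all triples (a,b,c) ∈ A³; |3A| = 31.
Step 5: Check 31 ≤ 136.4722? Yes ✓.

K = 17/6, Plünnecke-Ruzsa bound K³|A| ≈ 136.4722, |3A| = 31, inequality holds.


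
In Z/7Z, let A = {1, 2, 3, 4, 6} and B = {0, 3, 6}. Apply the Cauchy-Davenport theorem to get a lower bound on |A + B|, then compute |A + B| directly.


Cauchy-Davenport: |A + B| ≥ min(p, |A| + |B| - 1) for A, B nonempty in Z/pZ.
|A| = 5, |B| = 3, p = 7.
CD lower bound = min(7, 5 + 3 - 1) = min(7, 7) = 7.
Compute A + B mod 7 directly:
a = 1: 1+0=1, 1+3=4, 1+6=0
a = 2: 2+0=2, 2+3=5, 2+6=1
a = 3: 3+0=3, 3+3=6, 3+6=2
a = 4: 4+0=4, 4+3=0, 4+6=3
a = 6: 6+0=6, 6+3=2, 6+6=5
A + B = {0, 1, 2, 3, 4, 5, 6}, so |A + B| = 7.
Verify: 7 ≥ 7? Yes ✓.

CD lower bound = 7, actual |A + B| = 7.


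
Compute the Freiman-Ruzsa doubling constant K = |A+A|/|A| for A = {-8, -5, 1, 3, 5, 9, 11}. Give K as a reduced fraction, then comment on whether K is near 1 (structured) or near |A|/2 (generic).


|A| = 7.
Compute A + A by enumerating all 49 pairs.
A + A = {-16, -13, -10, -7, -5, -4, -3, -2, 0, 1, 2, 3, 4, 6, 8, 10, 12, 14, 16, 18, 20, 22}, so |A + A| = 22.
K = |A + A| / |A| = 22/7 (already in lowest terms) ≈ 3.1429.
Reference: AP of size 7 gives K = 13/7 ≈ 1.8571; a fully generic set of size 7 gives K ≈ 4.0000.

|A| = 7, |A + A| = 22, K = 22/7.


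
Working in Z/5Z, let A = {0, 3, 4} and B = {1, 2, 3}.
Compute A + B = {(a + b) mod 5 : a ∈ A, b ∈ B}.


Work in Z/5Z: reduce every sum a + b modulo 5.
Enumerate all 9 pairs:
a = 0: 0+1=1, 0+2=2, 0+3=3
a = 3: 3+1=4, 3+2=0, 3+3=1
a = 4: 4+1=0, 4+2=1, 4+3=2
Distinct residues collected: {0, 1, 2, 3, 4}
|A + B| = 5 (out of 5 total residues).

A + B = {0, 1, 2, 3, 4}


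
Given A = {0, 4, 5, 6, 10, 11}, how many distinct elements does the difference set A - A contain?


A - A = {a - a' : a, a' ∈ A}; |A| = 6.
Bounds: 2|A|-1 ≤ |A - A| ≤ |A|² - |A| + 1, i.e. 11 ≤ |A - A| ≤ 31.
Note: 0 ∈ A - A always (from a - a). The set is symmetric: if d ∈ A - A then -d ∈ A - A.
Enumerate nonzero differences d = a - a' with a > a' (then include -d):
Positive differences: {1, 2, 4, 5, 6, 7, 10, 11}
Full difference set: {0} ∪ (positive diffs) ∪ (negative diffs).
|A - A| = 1 + 2·8 = 17 (matches direct enumeration: 17).

|A - A| = 17


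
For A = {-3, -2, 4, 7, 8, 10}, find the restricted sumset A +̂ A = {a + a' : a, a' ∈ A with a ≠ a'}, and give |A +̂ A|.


Restricted sumset: A +̂ A = {a + a' : a ∈ A, a' ∈ A, a ≠ a'}.
Equivalently, take A + A and drop any sum 2a that is achievable ONLY as a + a for a ∈ A (i.e. sums representable only with equal summands).
Enumerate pairs (a, a') with a < a' (symmetric, so each unordered pair gives one sum; this covers all a ≠ a'):
  -3 + -2 = -5
  -3 + 4 = 1
  -3 + 7 = 4
  -3 + 8 = 5
  -3 + 10 = 7
  -2 + 4 = 2
  -2 + 7 = 5
  -2 + 8 = 6
  -2 + 10 = 8
  4 + 7 = 11
  4 + 8 = 12
  4 + 10 = 14
  7 + 8 = 15
  7 + 10 = 17
  8 + 10 = 18
Collected distinct sums: {-5, 1, 2, 4, 5, 6, 7, 8, 11, 12, 14, 15, 17, 18}
|A +̂ A| = 14
(Reference bound: |A +̂ A| ≥ 2|A| - 3 for |A| ≥ 2, with |A| = 6 giving ≥ 9.)

|A +̂ A| = 14


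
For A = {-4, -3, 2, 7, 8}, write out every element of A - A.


A - A = {a - a' : a, a' ∈ A}.
Compute a - a' for each ordered pair (a, a'):
a = -4: -4--4=0, -4--3=-1, -4-2=-6, -4-7=-11, -4-8=-12
a = -3: -3--4=1, -3--3=0, -3-2=-5, -3-7=-10, -3-8=-11
a = 2: 2--4=6, 2--3=5, 2-2=0, 2-7=-5, 2-8=-6
a = 7: 7--4=11, 7--3=10, 7-2=5, 7-7=0, 7-8=-1
a = 8: 8--4=12, 8--3=11, 8-2=6, 8-7=1, 8-8=0
Collecting distinct values (and noting 0 appears from a-a):
A - A = {-12, -11, -10, -6, -5, -1, 0, 1, 5, 6, 10, 11, 12}
|A - A| = 13

A - A = {-12, -11, -10, -6, -5, -1, 0, 1, 5, 6, 10, 11, 12}


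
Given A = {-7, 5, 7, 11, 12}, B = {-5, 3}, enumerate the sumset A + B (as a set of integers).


A + B = {a + b : a ∈ A, b ∈ B}.
Enumerate all |A|·|B| = 5·2 = 10 pairs (a, b) and collect distinct sums.
a = -7: -7+-5=-12, -7+3=-4
a = 5: 5+-5=0, 5+3=8
a = 7: 7+-5=2, 7+3=10
a = 11: 11+-5=6, 11+3=14
a = 12: 12+-5=7, 12+3=15
Collecting distinct sums: A + B = {-12, -4, 0, 2, 6, 7, 8, 10, 14, 15}
|A + B| = 10

A + B = {-12, -4, 0, 2, 6, 7, 8, 10, 14, 15}


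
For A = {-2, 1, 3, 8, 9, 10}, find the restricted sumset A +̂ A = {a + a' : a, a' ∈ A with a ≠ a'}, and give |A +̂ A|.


Restricted sumset: A +̂ A = {a + a' : a ∈ A, a' ∈ A, a ≠ a'}.
Equivalently, take A + A and drop any sum 2a that is achievable ONLY as a + a for a ∈ A (i.e. sums representable only with equal summands).
Enumerate pairs (a, a') with a < a' (symmetric, so each unordered pair gives one sum; this covers all a ≠ a'):
  -2 + 1 = -1
  -2 + 3 = 1
  -2 + 8 = 6
  -2 + 9 = 7
  -2 + 10 = 8
  1 + 3 = 4
  1 + 8 = 9
  1 + 9 = 10
  1 + 10 = 11
  3 + 8 = 11
  3 + 9 = 12
  3 + 10 = 13
  8 + 9 = 17
  8 + 10 = 18
  9 + 10 = 19
Collected distinct sums: {-1, 1, 4, 6, 7, 8, 9, 10, 11, 12, 13, 17, 18, 19}
|A +̂ A| = 14
(Reference bound: |A +̂ A| ≥ 2|A| - 3 for |A| ≥ 2, with |A| = 6 giving ≥ 9.)

|A +̂ A| = 14


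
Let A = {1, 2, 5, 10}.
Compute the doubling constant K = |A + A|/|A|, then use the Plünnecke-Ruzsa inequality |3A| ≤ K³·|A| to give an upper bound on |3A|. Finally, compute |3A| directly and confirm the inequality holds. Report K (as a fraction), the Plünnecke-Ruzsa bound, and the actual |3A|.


|A| = 4.
Step 1: Compute A + A by enumerating all 16 pairs.
A + A = {2, 3, 4, 6, 7, 10, 11, 12, 15, 20}, so |A + A| = 10.
Step 2: Doubling constant K = |A + A|/|A| = 10/4 = 10/4 ≈ 2.5000.
Step 3: Plünnecke-Ruzsa gives |3A| ≤ K³·|A| = (2.5000)³ · 4 ≈ 62.5000.
Step 4: Compute 3A = A + A + A directly by enumerating all triples (a,b,c) ∈ A³; |3A| = 19.
Step 5: Check 19 ≤ 62.5000? Yes ✓.

K = 10/4, Plünnecke-Ruzsa bound K³|A| ≈ 62.5000, |3A| = 19, inequality holds.


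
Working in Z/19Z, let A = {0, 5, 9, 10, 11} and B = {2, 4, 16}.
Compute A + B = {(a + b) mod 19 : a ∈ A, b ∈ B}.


Work in Z/19Z: reduce every sum a + b modulo 19.
Enumerate all 15 pairs:
a = 0: 0+2=2, 0+4=4, 0+16=16
a = 5: 5+2=7, 5+4=9, 5+16=2
a = 9: 9+2=11, 9+4=13, 9+16=6
a = 10: 10+2=12, 10+4=14, 10+16=7
a = 11: 11+2=13, 11+4=15, 11+16=8
Distinct residues collected: {2, 4, 6, 7, 8, 9, 11, 12, 13, 14, 15, 16}
|A + B| = 12 (out of 19 total residues).

A + B = {2, 4, 6, 7, 8, 9, 11, 12, 13, 14, 15, 16}


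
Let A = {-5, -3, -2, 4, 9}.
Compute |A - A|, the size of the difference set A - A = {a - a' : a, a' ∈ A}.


A - A = {a - a' : a, a' ∈ A}; |A| = 5.
Bounds: 2|A|-1 ≤ |A - A| ≤ |A|² - |A| + 1, i.e. 9 ≤ |A - A| ≤ 21.
Note: 0 ∈ A - A always (from a - a). The set is symmetric: if d ∈ A - A then -d ∈ A - A.
Enumerate nonzero differences d = a - a' with a > a' (then include -d):
Positive differences: {1, 2, 3, 5, 6, 7, 9, 11, 12, 14}
Full difference set: {0} ∪ (positive diffs) ∪ (negative diffs).
|A - A| = 1 + 2·10 = 21 (matches direct enumeration: 21).

|A - A| = 21


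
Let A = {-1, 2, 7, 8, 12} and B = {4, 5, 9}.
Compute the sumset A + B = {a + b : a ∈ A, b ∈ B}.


A + B = {a + b : a ∈ A, b ∈ B}.
Enumerate all |A|·|B| = 5·3 = 15 pairs (a, b) and collect distinct sums.
a = -1: -1+4=3, -1+5=4, -1+9=8
a = 2: 2+4=6, 2+5=7, 2+9=11
a = 7: 7+4=11, 7+5=12, 7+9=16
a = 8: 8+4=12, 8+5=13, 8+9=17
a = 12: 12+4=16, 12+5=17, 12+9=21
Collecting distinct sums: A + B = {3, 4, 6, 7, 8, 11, 12, 13, 16, 17, 21}
|A + B| = 11

A + B = {3, 4, 6, 7, 8, 11, 12, 13, 16, 17, 21}


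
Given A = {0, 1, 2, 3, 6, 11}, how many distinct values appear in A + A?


A + A = {a + a' : a, a' ∈ A}; |A| = 6.
General bounds: 2|A| - 1 ≤ |A + A| ≤ |A|(|A|+1)/2, i.e. 11 ≤ |A + A| ≤ 21.
Lower bound 2|A|-1 is attained iff A is an arithmetic progression.
Enumerate sums a + a' for a ≤ a' (symmetric, so this suffices):
a = 0: 0+0=0, 0+1=1, 0+2=2, 0+3=3, 0+6=6, 0+11=11
a = 1: 1+1=2, 1+2=3, 1+3=4, 1+6=7, 1+11=12
a = 2: 2+2=4, 2+3=5, 2+6=8, 2+11=13
a = 3: 3+3=6, 3+6=9, 3+11=14
a = 6: 6+6=12, 6+11=17
a = 11: 11+11=22
Distinct sums: {0, 1, 2, 3, 4, 5, 6, 7, 8, 9, 11, 12, 13, 14, 17, 22}
|A + A| = 16

|A + A| = 16


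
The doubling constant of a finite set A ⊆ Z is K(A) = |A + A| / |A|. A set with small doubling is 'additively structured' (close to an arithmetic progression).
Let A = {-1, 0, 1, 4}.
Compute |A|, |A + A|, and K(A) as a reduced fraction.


|A| = 4.
Compute A + A by enumerating all 16 pairs.
A + A = {-2, -1, 0, 1, 2, 3, 4, 5, 8}, so |A + A| = 9.
K = |A + A| / |A| = 9/4 (already in lowest terms) ≈ 2.2500.
Reference: AP of size 4 gives K = 7/4 ≈ 1.7500; a fully generic set of size 4 gives K ≈ 2.5000.

|A| = 4, |A + A| = 9, K = 9/4.


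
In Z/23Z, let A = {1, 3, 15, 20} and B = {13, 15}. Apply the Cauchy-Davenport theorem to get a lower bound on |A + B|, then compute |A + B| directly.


Cauchy-Davenport: |A + B| ≥ min(p, |A| + |B| - 1) for A, B nonempty in Z/pZ.
|A| = 4, |B| = 2, p = 23.
CD lower bound = min(23, 4 + 2 - 1) = min(23, 5) = 5.
Compute A + B mod 23 directly:
a = 1: 1+13=14, 1+15=16
a = 3: 3+13=16, 3+15=18
a = 15: 15+13=5, 15+15=7
a = 20: 20+13=10, 20+15=12
A + B = {5, 7, 10, 12, 14, 16, 18}, so |A + B| = 7.
Verify: 7 ≥ 5? Yes ✓.

CD lower bound = 5, actual |A + B| = 7.


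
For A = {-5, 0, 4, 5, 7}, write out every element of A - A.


A - A = {a - a' : a, a' ∈ A}.
Compute a - a' for each ordered pair (a, a'):
a = -5: -5--5=0, -5-0=-5, -5-4=-9, -5-5=-10, -5-7=-12
a = 0: 0--5=5, 0-0=0, 0-4=-4, 0-5=-5, 0-7=-7
a = 4: 4--5=9, 4-0=4, 4-4=0, 4-5=-1, 4-7=-3
a = 5: 5--5=10, 5-0=5, 5-4=1, 5-5=0, 5-7=-2
a = 7: 7--5=12, 7-0=7, 7-4=3, 7-5=2, 7-7=0
Collecting distinct values (and noting 0 appears from a-a):
A - A = {-12, -10, -9, -7, -5, -4, -3, -2, -1, 0, 1, 2, 3, 4, 5, 7, 9, 10, 12}
|A - A| = 19

A - A = {-12, -10, -9, -7, -5, -4, -3, -2, -1, 0, 1, 2, 3, 4, 5, 7, 9, 10, 12}


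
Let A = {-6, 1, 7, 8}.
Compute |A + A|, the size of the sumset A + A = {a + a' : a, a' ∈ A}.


A + A = {a + a' : a, a' ∈ A}; |A| = 4.
General bounds: 2|A| - 1 ≤ |A + A| ≤ |A|(|A|+1)/2, i.e. 7 ≤ |A + A| ≤ 10.
Lower bound 2|A|-1 is attained iff A is an arithmetic progression.
Enumerate sums a + a' for a ≤ a' (symmetric, so this suffices):
a = -6: -6+-6=-12, -6+1=-5, -6+7=1, -6+8=2
a = 1: 1+1=2, 1+7=8, 1+8=9
a = 7: 7+7=14, 7+8=15
a = 8: 8+8=16
Distinct sums: {-12, -5, 1, 2, 8, 9, 14, 15, 16}
|A + A| = 9

|A + A| = 9


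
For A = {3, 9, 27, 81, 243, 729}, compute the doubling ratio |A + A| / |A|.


|A| = 6.
Compute A + A by enumerating all 36 pairs.
A + A = {6, 12, 18, 30, 36, 54, 84, 90, 108, 162, 246, 252, 270, 324, 486, 732, 738, 756, 810, 972, 1458}, so |A + A| = 21.
K = |A + A| / |A| = 21/6 = 7/2 ≈ 3.5000.
Reference: AP of size 6 gives K = 11/6 ≈ 1.8333; a fully generic set of size 6 gives K ≈ 3.5000.

|A| = 6, |A + A| = 21, K = 21/6 = 7/2.


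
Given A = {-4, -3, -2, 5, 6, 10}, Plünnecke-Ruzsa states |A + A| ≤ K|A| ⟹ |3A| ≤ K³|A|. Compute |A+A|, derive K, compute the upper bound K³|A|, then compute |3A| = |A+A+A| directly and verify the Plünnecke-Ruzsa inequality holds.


|A| = 6.
Step 1: Compute A + A by enumerating all 36 pairs.
A + A = {-8, -7, -6, -5, -4, 1, 2, 3, 4, 6, 7, 8, 10, 11, 12, 15, 16, 20}, so |A + A| = 18.
Step 2: Doubling constant K = |A + A|/|A| = 18/6 = 18/6 ≈ 3.0000.
Step 3: Plünnecke-Ruzsa gives |3A| ≤ K³·|A| = (3.0000)³ · 6 ≈ 162.0000.
Step 4: Compute 3A = A + A + A directly by enumerating all triples (a,b,c) ∈ A³; |3A| = 35.
Step 5: Check 35 ≤ 162.0000? Yes ✓.

K = 18/6, Plünnecke-Ruzsa bound K³|A| ≈ 162.0000, |3A| = 35, inequality holds.


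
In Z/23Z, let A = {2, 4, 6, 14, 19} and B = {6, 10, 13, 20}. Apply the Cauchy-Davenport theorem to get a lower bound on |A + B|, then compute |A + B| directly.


Cauchy-Davenport: |A + B| ≥ min(p, |A| + |B| - 1) for A, B nonempty in Z/pZ.
|A| = 5, |B| = 4, p = 23.
CD lower bound = min(23, 5 + 4 - 1) = min(23, 8) = 8.
Compute A + B mod 23 directly:
a = 2: 2+6=8, 2+10=12, 2+13=15, 2+20=22
a = 4: 4+6=10, 4+10=14, 4+13=17, 4+20=1
a = 6: 6+6=12, 6+10=16, 6+13=19, 6+20=3
a = 14: 14+6=20, 14+10=1, 14+13=4, 14+20=11
a = 19: 19+6=2, 19+10=6, 19+13=9, 19+20=16
A + B = {1, 2, 3, 4, 6, 8, 9, 10, 11, 12, 14, 15, 16, 17, 19, 20, 22}, so |A + B| = 17.
Verify: 17 ≥ 8? Yes ✓.

CD lower bound = 8, actual |A + B| = 17.


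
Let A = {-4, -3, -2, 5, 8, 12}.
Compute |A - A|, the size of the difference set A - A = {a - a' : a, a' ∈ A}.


A - A = {a - a' : a, a' ∈ A}; |A| = 6.
Bounds: 2|A|-1 ≤ |A - A| ≤ |A|² - |A| + 1, i.e. 11 ≤ |A - A| ≤ 31.
Note: 0 ∈ A - A always (from a - a). The set is symmetric: if d ∈ A - A then -d ∈ A - A.
Enumerate nonzero differences d = a - a' with a > a' (then include -d):
Positive differences: {1, 2, 3, 4, 7, 8, 9, 10, 11, 12, 14, 15, 16}
Full difference set: {0} ∪ (positive diffs) ∪ (negative diffs).
|A - A| = 1 + 2·13 = 27 (matches direct enumeration: 27).

|A - A| = 27


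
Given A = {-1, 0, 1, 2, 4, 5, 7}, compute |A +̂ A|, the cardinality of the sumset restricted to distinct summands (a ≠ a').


Restricted sumset: A +̂ A = {a + a' : a ∈ A, a' ∈ A, a ≠ a'}.
Equivalently, take A + A and drop any sum 2a that is achievable ONLY as a + a for a ∈ A (i.e. sums representable only with equal summands).
Enumerate pairs (a, a') with a < a' (symmetric, so each unordered pair gives one sum; this covers all a ≠ a'):
  -1 + 0 = -1
  -1 + 1 = 0
  -1 + 2 = 1
  -1 + 4 = 3
  -1 + 5 = 4
  -1 + 7 = 6
  0 + 1 = 1
  0 + 2 = 2
  0 + 4 = 4
  0 + 5 = 5
  0 + 7 = 7
  1 + 2 = 3
  1 + 4 = 5
  1 + 5 = 6
  1 + 7 = 8
  2 + 4 = 6
  2 + 5 = 7
  2 + 7 = 9
  4 + 5 = 9
  4 + 7 = 11
  5 + 7 = 12
Collected distinct sums: {-1, 0, 1, 2, 3, 4, 5, 6, 7, 8, 9, 11, 12}
|A +̂ A| = 13
(Reference bound: |A +̂ A| ≥ 2|A| - 3 for |A| ≥ 2, with |A| = 7 giving ≥ 11.)

|A +̂ A| = 13


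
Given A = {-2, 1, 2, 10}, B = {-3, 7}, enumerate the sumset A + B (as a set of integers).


A + B = {a + b : a ∈ A, b ∈ B}.
Enumerate all |A|·|B| = 4·2 = 8 pairs (a, b) and collect distinct sums.
a = -2: -2+-3=-5, -2+7=5
a = 1: 1+-3=-2, 1+7=8
a = 2: 2+-3=-1, 2+7=9
a = 10: 10+-3=7, 10+7=17
Collecting distinct sums: A + B = {-5, -2, -1, 5, 7, 8, 9, 17}
|A + B| = 8

A + B = {-5, -2, -1, 5, 7, 8, 9, 17}


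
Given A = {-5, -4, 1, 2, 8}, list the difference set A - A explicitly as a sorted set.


A - A = {a - a' : a, a' ∈ A}.
Compute a - a' for each ordered pair (a, a'):
a = -5: -5--5=0, -5--4=-1, -5-1=-6, -5-2=-7, -5-8=-13
a = -4: -4--5=1, -4--4=0, -4-1=-5, -4-2=-6, -4-8=-12
a = 1: 1--5=6, 1--4=5, 1-1=0, 1-2=-1, 1-8=-7
a = 2: 2--5=7, 2--4=6, 2-1=1, 2-2=0, 2-8=-6
a = 8: 8--5=13, 8--4=12, 8-1=7, 8-2=6, 8-8=0
Collecting distinct values (and noting 0 appears from a-a):
A - A = {-13, -12, -7, -6, -5, -1, 0, 1, 5, 6, 7, 12, 13}
|A - A| = 13

A - A = {-13, -12, -7, -6, -5, -1, 0, 1, 5, 6, 7, 12, 13}


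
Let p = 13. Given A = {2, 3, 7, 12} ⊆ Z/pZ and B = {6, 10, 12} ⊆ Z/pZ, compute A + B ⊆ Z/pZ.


Work in Z/13Z: reduce every sum a + b modulo 13.
Enumerate all 12 pairs:
a = 2: 2+6=8, 2+10=12, 2+12=1
a = 3: 3+6=9, 3+10=0, 3+12=2
a = 7: 7+6=0, 7+10=4, 7+12=6
a = 12: 12+6=5, 12+10=9, 12+12=11
Distinct residues collected: {0, 1, 2, 4, 5, 6, 8, 9, 11, 12}
|A + B| = 10 (out of 13 total residues).

A + B = {0, 1, 2, 4, 5, 6, 8, 9, 11, 12}


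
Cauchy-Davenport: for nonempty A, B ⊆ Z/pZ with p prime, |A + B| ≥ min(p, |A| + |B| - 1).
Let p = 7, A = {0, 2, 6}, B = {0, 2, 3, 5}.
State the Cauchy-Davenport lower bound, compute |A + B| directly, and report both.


Cauchy-Davenport: |A + B| ≥ min(p, |A| + |B| - 1) for A, B nonempty in Z/pZ.
|A| = 3, |B| = 4, p = 7.
CD lower bound = min(7, 3 + 4 - 1) = min(7, 6) = 6.
Compute A + B mod 7 directly:
a = 0: 0+0=0, 0+2=2, 0+3=3, 0+5=5
a = 2: 2+0=2, 2+2=4, 2+3=5, 2+5=0
a = 6: 6+0=6, 6+2=1, 6+3=2, 6+5=4
A + B = {0, 1, 2, 3, 4, 5, 6}, so |A + B| = 7.
Verify: 7 ≥ 6? Yes ✓.

CD lower bound = 6, actual |A + B| = 7.


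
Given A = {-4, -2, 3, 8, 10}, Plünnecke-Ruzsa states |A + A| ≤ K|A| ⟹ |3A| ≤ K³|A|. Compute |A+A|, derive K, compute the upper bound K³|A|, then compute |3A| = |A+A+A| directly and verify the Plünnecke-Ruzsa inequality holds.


|A| = 5.
Step 1: Compute A + A by enumerating all 25 pairs.
A + A = {-8, -6, -4, -1, 1, 4, 6, 8, 11, 13, 16, 18, 20}, so |A + A| = 13.
Step 2: Doubling constant K = |A + A|/|A| = 13/5 = 13/5 ≈ 2.6000.
Step 3: Plünnecke-Ruzsa gives |3A| ≤ K³·|A| = (2.6000)³ · 5 ≈ 87.8800.
Step 4: Compute 3A = A + A + A directly by enumerating all triples (a,b,c) ∈ A³; |3A| = 25.
Step 5: Check 25 ≤ 87.8800? Yes ✓.

K = 13/5, Plünnecke-Ruzsa bound K³|A| ≈ 87.8800, |3A| = 25, inequality holds.


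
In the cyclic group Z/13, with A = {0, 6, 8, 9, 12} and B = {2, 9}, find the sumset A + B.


Work in Z/13Z: reduce every sum a + b modulo 13.
Enumerate all 10 pairs:
a = 0: 0+2=2, 0+9=9
a = 6: 6+2=8, 6+9=2
a = 8: 8+2=10, 8+9=4
a = 9: 9+2=11, 9+9=5
a = 12: 12+2=1, 12+9=8
Distinct residues collected: {1, 2, 4, 5, 8, 9, 10, 11}
|A + B| = 8 (out of 13 total residues).

A + B = {1, 2, 4, 5, 8, 9, 10, 11}


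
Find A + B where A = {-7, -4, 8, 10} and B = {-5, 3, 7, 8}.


A + B = {a + b : a ∈ A, b ∈ B}.
Enumerate all |A|·|B| = 4·4 = 16 pairs (a, b) and collect distinct sums.
a = -7: -7+-5=-12, -7+3=-4, -7+7=0, -7+8=1
a = -4: -4+-5=-9, -4+3=-1, -4+7=3, -4+8=4
a = 8: 8+-5=3, 8+3=11, 8+7=15, 8+8=16
a = 10: 10+-5=5, 10+3=13, 10+7=17, 10+8=18
Collecting distinct sums: A + B = {-12, -9, -4, -1, 0, 1, 3, 4, 5, 11, 13, 15, 16, 17, 18}
|A + B| = 15

A + B = {-12, -9, -4, -1, 0, 1, 3, 4, 5, 11, 13, 15, 16, 17, 18}


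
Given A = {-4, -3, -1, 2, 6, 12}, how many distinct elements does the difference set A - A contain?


A - A = {a - a' : a, a' ∈ A}; |A| = 6.
Bounds: 2|A|-1 ≤ |A - A| ≤ |A|² - |A| + 1, i.e. 11 ≤ |A - A| ≤ 31.
Note: 0 ∈ A - A always (from a - a). The set is symmetric: if d ∈ A - A then -d ∈ A - A.
Enumerate nonzero differences d = a - a' with a > a' (then include -d):
Positive differences: {1, 2, 3, 4, 5, 6, 7, 9, 10, 13, 15, 16}
Full difference set: {0} ∪ (positive diffs) ∪ (negative diffs).
|A - A| = 1 + 2·12 = 25 (matches direct enumeration: 25).

|A - A| = 25


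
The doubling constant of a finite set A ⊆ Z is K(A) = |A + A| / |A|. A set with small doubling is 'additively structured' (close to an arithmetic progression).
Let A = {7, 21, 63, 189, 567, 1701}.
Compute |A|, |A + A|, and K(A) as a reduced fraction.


|A| = 6.
Compute A + A by enumerating all 36 pairs.
A + A = {14, 28, 42, 70, 84, 126, 196, 210, 252, 378, 574, 588, 630, 756, 1134, 1708, 1722, 1764, 1890, 2268, 3402}, so |A + A| = 21.
K = |A + A| / |A| = 21/6 = 7/2 ≈ 3.5000.
Reference: AP of size 6 gives K = 11/6 ≈ 1.8333; a fully generic set of size 6 gives K ≈ 3.5000.

|A| = 6, |A + A| = 21, K = 21/6 = 7/2.


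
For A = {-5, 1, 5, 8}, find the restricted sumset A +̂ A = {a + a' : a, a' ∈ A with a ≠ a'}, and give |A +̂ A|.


Restricted sumset: A +̂ A = {a + a' : a ∈ A, a' ∈ A, a ≠ a'}.
Equivalently, take A + A and drop any sum 2a that is achievable ONLY as a + a for a ∈ A (i.e. sums representable only with equal summands).
Enumerate pairs (a, a') with a < a' (symmetric, so each unordered pair gives one sum; this covers all a ≠ a'):
  -5 + 1 = -4
  -5 + 5 = 0
  -5 + 8 = 3
  1 + 5 = 6
  1 + 8 = 9
  5 + 8 = 13
Collected distinct sums: {-4, 0, 3, 6, 9, 13}
|A +̂ A| = 6
(Reference bound: |A +̂ A| ≥ 2|A| - 3 for |A| ≥ 2, with |A| = 4 giving ≥ 5.)

|A +̂ A| = 6


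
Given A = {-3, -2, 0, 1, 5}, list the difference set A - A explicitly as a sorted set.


A - A = {a - a' : a, a' ∈ A}.
Compute a - a' for each ordered pair (a, a'):
a = -3: -3--3=0, -3--2=-1, -3-0=-3, -3-1=-4, -3-5=-8
a = -2: -2--3=1, -2--2=0, -2-0=-2, -2-1=-3, -2-5=-7
a = 0: 0--3=3, 0--2=2, 0-0=0, 0-1=-1, 0-5=-5
a = 1: 1--3=4, 1--2=3, 1-0=1, 1-1=0, 1-5=-4
a = 5: 5--3=8, 5--2=7, 5-0=5, 5-1=4, 5-5=0
Collecting distinct values (and noting 0 appears from a-a):
A - A = {-8, -7, -5, -4, -3, -2, -1, 0, 1, 2, 3, 4, 5, 7, 8}
|A - A| = 15

A - A = {-8, -7, -5, -4, -3, -2, -1, 0, 1, 2, 3, 4, 5, 7, 8}


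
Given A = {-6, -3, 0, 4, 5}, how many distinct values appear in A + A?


A + A = {a + a' : a, a' ∈ A}; |A| = 5.
General bounds: 2|A| - 1 ≤ |A + A| ≤ |A|(|A|+1)/2, i.e. 9 ≤ |A + A| ≤ 15.
Lower bound 2|A|-1 is attained iff A is an arithmetic progression.
Enumerate sums a + a' for a ≤ a' (symmetric, so this suffices):
a = -6: -6+-6=-12, -6+-3=-9, -6+0=-6, -6+4=-2, -6+5=-1
a = -3: -3+-3=-6, -3+0=-3, -3+4=1, -3+5=2
a = 0: 0+0=0, 0+4=4, 0+5=5
a = 4: 4+4=8, 4+5=9
a = 5: 5+5=10
Distinct sums: {-12, -9, -6, -3, -2, -1, 0, 1, 2, 4, 5, 8, 9, 10}
|A + A| = 14

|A + A| = 14


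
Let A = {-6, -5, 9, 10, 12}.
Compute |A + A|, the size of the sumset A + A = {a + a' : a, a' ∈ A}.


A + A = {a + a' : a, a' ∈ A}; |A| = 5.
General bounds: 2|A| - 1 ≤ |A + A| ≤ |A|(|A|+1)/2, i.e. 9 ≤ |A + A| ≤ 15.
Lower bound 2|A|-1 is attained iff A is an arithmetic progression.
Enumerate sums a + a' for a ≤ a' (symmetric, so this suffices):
a = -6: -6+-6=-12, -6+-5=-11, -6+9=3, -6+10=4, -6+12=6
a = -5: -5+-5=-10, -5+9=4, -5+10=5, -5+12=7
a = 9: 9+9=18, 9+10=19, 9+12=21
a = 10: 10+10=20, 10+12=22
a = 12: 12+12=24
Distinct sums: {-12, -11, -10, 3, 4, 5, 6, 7, 18, 19, 20, 21, 22, 24}
|A + A| = 14

|A + A| = 14


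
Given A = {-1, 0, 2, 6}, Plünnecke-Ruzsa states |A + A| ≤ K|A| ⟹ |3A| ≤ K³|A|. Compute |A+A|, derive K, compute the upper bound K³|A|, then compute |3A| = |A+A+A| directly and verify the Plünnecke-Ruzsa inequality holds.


|A| = 4.
Step 1: Compute A + A by enumerating all 16 pairs.
A + A = {-2, -1, 0, 1, 2, 4, 5, 6, 8, 12}, so |A + A| = 10.
Step 2: Doubling constant K = |A + A|/|A| = 10/4 = 10/4 ≈ 2.5000.
Step 3: Plünnecke-Ruzsa gives |3A| ≤ K³·|A| = (2.5000)³ · 4 ≈ 62.5000.
Step 4: Compute 3A = A + A + A directly by enumerating all triples (a,b,c) ∈ A³; |3A| = 17.
Step 5: Check 17 ≤ 62.5000? Yes ✓.

K = 10/4, Plünnecke-Ruzsa bound K³|A| ≈ 62.5000, |3A| = 17, inequality holds.


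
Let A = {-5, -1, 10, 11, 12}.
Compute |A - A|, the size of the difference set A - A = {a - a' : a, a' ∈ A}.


A - A = {a - a' : a, a' ∈ A}; |A| = 5.
Bounds: 2|A|-1 ≤ |A - A| ≤ |A|² - |A| + 1, i.e. 9 ≤ |A - A| ≤ 21.
Note: 0 ∈ A - A always (from a - a). The set is symmetric: if d ∈ A - A then -d ∈ A - A.
Enumerate nonzero differences d = a - a' with a > a' (then include -d):
Positive differences: {1, 2, 4, 11, 12, 13, 15, 16, 17}
Full difference set: {0} ∪ (positive diffs) ∪ (negative diffs).
|A - A| = 1 + 2·9 = 19 (matches direct enumeration: 19).

|A - A| = 19


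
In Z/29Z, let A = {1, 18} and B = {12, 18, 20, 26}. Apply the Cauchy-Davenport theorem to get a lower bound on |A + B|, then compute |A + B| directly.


Cauchy-Davenport: |A + B| ≥ min(p, |A| + |B| - 1) for A, B nonempty in Z/pZ.
|A| = 2, |B| = 4, p = 29.
CD lower bound = min(29, 2 + 4 - 1) = min(29, 5) = 5.
Compute A + B mod 29 directly:
a = 1: 1+12=13, 1+18=19, 1+20=21, 1+26=27
a = 18: 18+12=1, 18+18=7, 18+20=9, 18+26=15
A + B = {1, 7, 9, 13, 15, 19, 21, 27}, so |A + B| = 8.
Verify: 8 ≥ 5? Yes ✓.

CD lower bound = 5, actual |A + B| = 8.


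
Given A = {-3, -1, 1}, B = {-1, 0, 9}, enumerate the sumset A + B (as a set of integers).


A + B = {a + b : a ∈ A, b ∈ B}.
Enumerate all |A|·|B| = 3·3 = 9 pairs (a, b) and collect distinct sums.
a = -3: -3+-1=-4, -3+0=-3, -3+9=6
a = -1: -1+-1=-2, -1+0=-1, -1+9=8
a = 1: 1+-1=0, 1+0=1, 1+9=10
Collecting distinct sums: A + B = {-4, -3, -2, -1, 0, 1, 6, 8, 10}
|A + B| = 9

A + B = {-4, -3, -2, -1, 0, 1, 6, 8, 10}


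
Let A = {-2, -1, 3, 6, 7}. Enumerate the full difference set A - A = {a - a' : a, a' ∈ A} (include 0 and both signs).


A - A = {a - a' : a, a' ∈ A}.
Compute a - a' for each ordered pair (a, a'):
a = -2: -2--2=0, -2--1=-1, -2-3=-5, -2-6=-8, -2-7=-9
a = -1: -1--2=1, -1--1=0, -1-3=-4, -1-6=-7, -1-7=-8
a = 3: 3--2=5, 3--1=4, 3-3=0, 3-6=-3, 3-7=-4
a = 6: 6--2=8, 6--1=7, 6-3=3, 6-6=0, 6-7=-1
a = 7: 7--2=9, 7--1=8, 7-3=4, 7-6=1, 7-7=0
Collecting distinct values (and noting 0 appears from a-a):
A - A = {-9, -8, -7, -5, -4, -3, -1, 0, 1, 3, 4, 5, 7, 8, 9}
|A - A| = 15

A - A = {-9, -8, -7, -5, -4, -3, -1, 0, 1, 3, 4, 5, 7, 8, 9}


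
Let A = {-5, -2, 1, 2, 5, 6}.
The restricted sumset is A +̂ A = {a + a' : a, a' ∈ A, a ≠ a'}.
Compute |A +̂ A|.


Restricted sumset: A +̂ A = {a + a' : a ∈ A, a' ∈ A, a ≠ a'}.
Equivalently, take A + A and drop any sum 2a that is achievable ONLY as a + a for a ∈ A (i.e. sums representable only with equal summands).
Enumerate pairs (a, a') with a < a' (symmetric, so each unordered pair gives one sum; this covers all a ≠ a'):
  -5 + -2 = -7
  -5 + 1 = -4
  -5 + 2 = -3
  -5 + 5 = 0
  -5 + 6 = 1
  -2 + 1 = -1
  -2 + 2 = 0
  -2 + 5 = 3
  -2 + 6 = 4
  1 + 2 = 3
  1 + 5 = 6
  1 + 6 = 7
  2 + 5 = 7
  2 + 6 = 8
  5 + 6 = 11
Collected distinct sums: {-7, -4, -3, -1, 0, 1, 3, 4, 6, 7, 8, 11}
|A +̂ A| = 12
(Reference bound: |A +̂ A| ≥ 2|A| - 3 for |A| ≥ 2, with |A| = 6 giving ≥ 9.)

|A +̂ A| = 12


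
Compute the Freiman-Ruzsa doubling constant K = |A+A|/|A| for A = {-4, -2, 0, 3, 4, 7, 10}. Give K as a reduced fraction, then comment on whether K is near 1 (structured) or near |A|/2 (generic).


|A| = 7.
Compute A + A by enumerating all 49 pairs.
A + A = {-8, -6, -4, -2, -1, 0, 1, 2, 3, 4, 5, 6, 7, 8, 10, 11, 13, 14, 17, 20}, so |A + A| = 20.
K = |A + A| / |A| = 20/7 (already in lowest terms) ≈ 2.8571.
Reference: AP of size 7 gives K = 13/7 ≈ 1.8571; a fully generic set of size 7 gives K ≈ 4.0000.

|A| = 7, |A + A| = 20, K = 20/7.


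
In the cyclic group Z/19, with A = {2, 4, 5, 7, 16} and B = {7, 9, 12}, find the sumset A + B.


Work in Z/19Z: reduce every sum a + b modulo 19.
Enumerate all 15 pairs:
a = 2: 2+7=9, 2+9=11, 2+12=14
a = 4: 4+7=11, 4+9=13, 4+12=16
a = 5: 5+7=12, 5+9=14, 5+12=17
a = 7: 7+7=14, 7+9=16, 7+12=0
a = 16: 16+7=4, 16+9=6, 16+12=9
Distinct residues collected: {0, 4, 6, 9, 11, 12, 13, 14, 16, 17}
|A + B| = 10 (out of 19 total residues).

A + B = {0, 4, 6, 9, 11, 12, 13, 14, 16, 17}


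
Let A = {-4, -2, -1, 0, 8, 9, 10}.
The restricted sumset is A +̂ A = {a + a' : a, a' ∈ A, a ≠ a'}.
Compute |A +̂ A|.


Restricted sumset: A +̂ A = {a + a' : a ∈ A, a' ∈ A, a ≠ a'}.
Equivalently, take A + A and drop any sum 2a that is achievable ONLY as a + a for a ∈ A (i.e. sums representable only with equal summands).
Enumerate pairs (a, a') with a < a' (symmetric, so each unordered pair gives one sum; this covers all a ≠ a'):
  -4 + -2 = -6
  -4 + -1 = -5
  -4 + 0 = -4
  -4 + 8 = 4
  -4 + 9 = 5
  -4 + 10 = 6
  -2 + -1 = -3
  -2 + 0 = -2
  -2 + 8 = 6
  -2 + 9 = 7
  -2 + 10 = 8
  -1 + 0 = -1
  -1 + 8 = 7
  -1 + 9 = 8
  -1 + 10 = 9
  0 + 8 = 8
  0 + 9 = 9
  0 + 10 = 10
  8 + 9 = 17
  8 + 10 = 18
  9 + 10 = 19
Collected distinct sums: {-6, -5, -4, -3, -2, -1, 4, 5, 6, 7, 8, 9, 10, 17, 18, 19}
|A +̂ A| = 16
(Reference bound: |A +̂ A| ≥ 2|A| - 3 for |A| ≥ 2, with |A| = 7 giving ≥ 11.)

|A +̂ A| = 16


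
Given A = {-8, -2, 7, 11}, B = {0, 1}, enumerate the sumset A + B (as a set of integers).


A + B = {a + b : a ∈ A, b ∈ B}.
Enumerate all |A|·|B| = 4·2 = 8 pairs (a, b) and collect distinct sums.
a = -8: -8+0=-8, -8+1=-7
a = -2: -2+0=-2, -2+1=-1
a = 7: 7+0=7, 7+1=8
a = 11: 11+0=11, 11+1=12
Collecting distinct sums: A + B = {-8, -7, -2, -1, 7, 8, 11, 12}
|A + B| = 8

A + B = {-8, -7, -2, -1, 7, 8, 11, 12}


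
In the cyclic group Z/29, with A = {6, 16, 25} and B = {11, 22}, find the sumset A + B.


Work in Z/29Z: reduce every sum a + b modulo 29.
Enumerate all 6 pairs:
a = 6: 6+11=17, 6+22=28
a = 16: 16+11=27, 16+22=9
a = 25: 25+11=7, 25+22=18
Distinct residues collected: {7, 9, 17, 18, 27, 28}
|A + B| = 6 (out of 29 total residues).

A + B = {7, 9, 17, 18, 27, 28}


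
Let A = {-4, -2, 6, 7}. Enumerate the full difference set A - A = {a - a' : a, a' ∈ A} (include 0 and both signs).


A - A = {a - a' : a, a' ∈ A}.
Compute a - a' for each ordered pair (a, a'):
a = -4: -4--4=0, -4--2=-2, -4-6=-10, -4-7=-11
a = -2: -2--4=2, -2--2=0, -2-6=-8, -2-7=-9
a = 6: 6--4=10, 6--2=8, 6-6=0, 6-7=-1
a = 7: 7--4=11, 7--2=9, 7-6=1, 7-7=0
Collecting distinct values (and noting 0 appears from a-a):
A - A = {-11, -10, -9, -8, -2, -1, 0, 1, 2, 8, 9, 10, 11}
|A - A| = 13

A - A = {-11, -10, -9, -8, -2, -1, 0, 1, 2, 8, 9, 10, 11}


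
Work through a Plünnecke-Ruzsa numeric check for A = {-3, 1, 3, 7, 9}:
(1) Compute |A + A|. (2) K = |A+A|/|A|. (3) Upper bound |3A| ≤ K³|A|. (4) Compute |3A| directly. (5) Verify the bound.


|A| = 5.
Step 1: Compute A + A by enumerating all 25 pairs.
A + A = {-6, -2, 0, 2, 4, 6, 8, 10, 12, 14, 16, 18}, so |A + A| = 12.
Step 2: Doubling constant K = |A + A|/|A| = 12/5 = 12/5 ≈ 2.4000.
Step 3: Plünnecke-Ruzsa gives |3A| ≤ K³·|A| = (2.4000)³ · 5 ≈ 69.1200.
Step 4: Compute 3A = A + A + A directly by enumerating all triples (a,b,c) ∈ A³; |3A| = 18.
Step 5: Check 18 ≤ 69.1200? Yes ✓.

K = 12/5, Plünnecke-Ruzsa bound K³|A| ≈ 69.1200, |3A| = 18, inequality holds.


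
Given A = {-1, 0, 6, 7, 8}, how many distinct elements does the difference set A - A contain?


A - A = {a - a' : a, a' ∈ A}; |A| = 5.
Bounds: 2|A|-1 ≤ |A - A| ≤ |A|² - |A| + 1, i.e. 9 ≤ |A - A| ≤ 21.
Note: 0 ∈ A - A always (from a - a). The set is symmetric: if d ∈ A - A then -d ∈ A - A.
Enumerate nonzero differences d = a - a' with a > a' (then include -d):
Positive differences: {1, 2, 6, 7, 8, 9}
Full difference set: {0} ∪ (positive diffs) ∪ (negative diffs).
|A - A| = 1 + 2·6 = 13 (matches direct enumeration: 13).

|A - A| = 13


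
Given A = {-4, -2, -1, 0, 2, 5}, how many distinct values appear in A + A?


A + A = {a + a' : a, a' ∈ A}; |A| = 6.
General bounds: 2|A| - 1 ≤ |A + A| ≤ |A|(|A|+1)/2, i.e. 11 ≤ |A + A| ≤ 21.
Lower bound 2|A|-1 is attained iff A is an arithmetic progression.
Enumerate sums a + a' for a ≤ a' (symmetric, so this suffices):
a = -4: -4+-4=-8, -4+-2=-6, -4+-1=-5, -4+0=-4, -4+2=-2, -4+5=1
a = -2: -2+-2=-4, -2+-1=-3, -2+0=-2, -2+2=0, -2+5=3
a = -1: -1+-1=-2, -1+0=-1, -1+2=1, -1+5=4
a = 0: 0+0=0, 0+2=2, 0+5=5
a = 2: 2+2=4, 2+5=7
a = 5: 5+5=10
Distinct sums: {-8, -6, -5, -4, -3, -2, -1, 0, 1, 2, 3, 4, 5, 7, 10}
|A + A| = 15

|A + A| = 15


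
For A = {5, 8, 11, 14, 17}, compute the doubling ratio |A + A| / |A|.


|A| = 5.
Compute A + A by enumerating all 25 pairs.
A + A = {10, 13, 16, 19, 22, 25, 28, 31, 34}, so |A + A| = 9.
K = |A + A| / |A| = 9/5 (already in lowest terms) ≈ 1.8000.
Reference: AP of size 5 gives K = 9/5 ≈ 1.8000; a fully generic set of size 5 gives K ≈ 3.0000.

|A| = 5, |A + A| = 9, K = 9/5.


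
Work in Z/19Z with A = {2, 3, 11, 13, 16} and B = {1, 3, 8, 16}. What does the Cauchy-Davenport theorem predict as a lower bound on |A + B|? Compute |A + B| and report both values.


Cauchy-Davenport: |A + B| ≥ min(p, |A| + |B| - 1) for A, B nonempty in Z/pZ.
|A| = 5, |B| = 4, p = 19.
CD lower bound = min(19, 5 + 4 - 1) = min(19, 8) = 8.
Compute A + B mod 19 directly:
a = 2: 2+1=3, 2+3=5, 2+8=10, 2+16=18
a = 3: 3+1=4, 3+3=6, 3+8=11, 3+16=0
a = 11: 11+1=12, 11+3=14, 11+8=0, 11+16=8
a = 13: 13+1=14, 13+3=16, 13+8=2, 13+16=10
a = 16: 16+1=17, 16+3=0, 16+8=5, 16+16=13
A + B = {0, 2, 3, 4, 5, 6, 8, 10, 11, 12, 13, 14, 16, 17, 18}, so |A + B| = 15.
Verify: 15 ≥ 8? Yes ✓.

CD lower bound = 8, actual |A + B| = 15.


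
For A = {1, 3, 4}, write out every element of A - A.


A - A = {a - a' : a, a' ∈ A}.
Compute a - a' for each ordered pair (a, a'):
a = 1: 1-1=0, 1-3=-2, 1-4=-3
a = 3: 3-1=2, 3-3=0, 3-4=-1
a = 4: 4-1=3, 4-3=1, 4-4=0
Collecting distinct values (and noting 0 appears from a-a):
A - A = {-3, -2, -1, 0, 1, 2, 3}
|A - A| = 7

A - A = {-3, -2, -1, 0, 1, 2, 3}


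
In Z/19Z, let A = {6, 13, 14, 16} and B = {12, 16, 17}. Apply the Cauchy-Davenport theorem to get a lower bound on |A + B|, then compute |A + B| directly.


Cauchy-Davenport: |A + B| ≥ min(p, |A| + |B| - 1) for A, B nonempty in Z/pZ.
|A| = 4, |B| = 3, p = 19.
CD lower bound = min(19, 4 + 3 - 1) = min(19, 6) = 6.
Compute A + B mod 19 directly:
a = 6: 6+12=18, 6+16=3, 6+17=4
a = 13: 13+12=6, 13+16=10, 13+17=11
a = 14: 14+12=7, 14+16=11, 14+17=12
a = 16: 16+12=9, 16+16=13, 16+17=14
A + B = {3, 4, 6, 7, 9, 10, 11, 12, 13, 14, 18}, so |A + B| = 11.
Verify: 11 ≥ 6? Yes ✓.

CD lower bound = 6, actual |A + B| = 11.


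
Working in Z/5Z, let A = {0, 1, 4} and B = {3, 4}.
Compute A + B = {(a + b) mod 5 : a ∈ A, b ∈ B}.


Work in Z/5Z: reduce every sum a + b modulo 5.
Enumerate all 6 pairs:
a = 0: 0+3=3, 0+4=4
a = 1: 1+3=4, 1+4=0
a = 4: 4+3=2, 4+4=3
Distinct residues collected: {0, 2, 3, 4}
|A + B| = 4 (out of 5 total residues).

A + B = {0, 2, 3, 4}


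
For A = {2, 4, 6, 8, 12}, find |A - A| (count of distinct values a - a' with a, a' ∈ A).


A - A = {a - a' : a, a' ∈ A}; |A| = 5.
Bounds: 2|A|-1 ≤ |A - A| ≤ |A|² - |A| + 1, i.e. 9 ≤ |A - A| ≤ 21.
Note: 0 ∈ A - A always (from a - a). The set is symmetric: if d ∈ A - A then -d ∈ A - A.
Enumerate nonzero differences d = a - a' with a > a' (then include -d):
Positive differences: {2, 4, 6, 8, 10}
Full difference set: {0} ∪ (positive diffs) ∪ (negative diffs).
|A - A| = 1 + 2·5 = 11 (matches direct enumeration: 11).

|A - A| = 11


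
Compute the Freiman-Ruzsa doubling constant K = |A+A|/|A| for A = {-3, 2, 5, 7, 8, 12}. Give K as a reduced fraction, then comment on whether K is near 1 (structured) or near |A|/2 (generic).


|A| = 6.
Compute A + A by enumerating all 36 pairs.
A + A = {-6, -1, 2, 4, 5, 7, 9, 10, 12, 13, 14, 15, 16, 17, 19, 20, 24}, so |A + A| = 17.
K = |A + A| / |A| = 17/6 (already in lowest terms) ≈ 2.8333.
Reference: AP of size 6 gives K = 11/6 ≈ 1.8333; a fully generic set of size 6 gives K ≈ 3.5000.

|A| = 6, |A + A| = 17, K = 17/6.


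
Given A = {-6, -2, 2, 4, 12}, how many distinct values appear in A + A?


A + A = {a + a' : a, a' ∈ A}; |A| = 5.
General bounds: 2|A| - 1 ≤ |A + A| ≤ |A|(|A|+1)/2, i.e. 9 ≤ |A + A| ≤ 15.
Lower bound 2|A|-1 is attained iff A is an arithmetic progression.
Enumerate sums a + a' for a ≤ a' (symmetric, so this suffices):
a = -6: -6+-6=-12, -6+-2=-8, -6+2=-4, -6+4=-2, -6+12=6
a = -2: -2+-2=-4, -2+2=0, -2+4=2, -2+12=10
a = 2: 2+2=4, 2+4=6, 2+12=14
a = 4: 4+4=8, 4+12=16
a = 12: 12+12=24
Distinct sums: {-12, -8, -4, -2, 0, 2, 4, 6, 8, 10, 14, 16, 24}
|A + A| = 13

|A + A| = 13


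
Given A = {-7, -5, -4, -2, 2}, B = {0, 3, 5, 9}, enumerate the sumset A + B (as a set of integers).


A + B = {a + b : a ∈ A, b ∈ B}.
Enumerate all |A|·|B| = 5·4 = 20 pairs (a, b) and collect distinct sums.
a = -7: -7+0=-7, -7+3=-4, -7+5=-2, -7+9=2
a = -5: -5+0=-5, -5+3=-2, -5+5=0, -5+9=4
a = -4: -4+0=-4, -4+3=-1, -4+5=1, -4+9=5
a = -2: -2+0=-2, -2+3=1, -2+5=3, -2+9=7
a = 2: 2+0=2, 2+3=5, 2+5=7, 2+9=11
Collecting distinct sums: A + B = {-7, -5, -4, -2, -1, 0, 1, 2, 3, 4, 5, 7, 11}
|A + B| = 13

A + B = {-7, -5, -4, -2, -1, 0, 1, 2, 3, 4, 5, 7, 11}


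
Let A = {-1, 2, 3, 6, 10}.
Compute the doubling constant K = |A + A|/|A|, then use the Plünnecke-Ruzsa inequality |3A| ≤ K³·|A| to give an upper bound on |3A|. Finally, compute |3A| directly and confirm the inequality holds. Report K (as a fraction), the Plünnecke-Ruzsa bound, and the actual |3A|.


|A| = 5.
Step 1: Compute A + A by enumerating all 25 pairs.
A + A = {-2, 1, 2, 4, 5, 6, 8, 9, 12, 13, 16, 20}, so |A + A| = 12.
Step 2: Doubling constant K = |A + A|/|A| = 12/5 = 12/5 ≈ 2.4000.
Step 3: Plünnecke-Ruzsa gives |3A| ≤ K³·|A| = (2.4000)³ · 5 ≈ 69.1200.
Step 4: Compute 3A = A + A + A directly by enumerating all triples (a,b,c) ∈ A³; |3A| = 22.
Step 5: Check 22 ≤ 69.1200? Yes ✓.

K = 12/5, Plünnecke-Ruzsa bound K³|A| ≈ 69.1200, |3A| = 22, inequality holds.


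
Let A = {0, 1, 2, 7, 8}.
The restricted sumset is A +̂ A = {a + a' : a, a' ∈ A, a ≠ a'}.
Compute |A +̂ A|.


Restricted sumset: A +̂ A = {a + a' : a ∈ A, a' ∈ A, a ≠ a'}.
Equivalently, take A + A and drop any sum 2a that is achievable ONLY as a + a for a ∈ A (i.e. sums representable only with equal summands).
Enumerate pairs (a, a') with a < a' (symmetric, so each unordered pair gives one sum; this covers all a ≠ a'):
  0 + 1 = 1
  0 + 2 = 2
  0 + 7 = 7
  0 + 8 = 8
  1 + 2 = 3
  1 + 7 = 8
  1 + 8 = 9
  2 + 7 = 9
  2 + 8 = 10
  7 + 8 = 15
Collected distinct sums: {1, 2, 3, 7, 8, 9, 10, 15}
|A +̂ A| = 8
(Reference bound: |A +̂ A| ≥ 2|A| - 3 for |A| ≥ 2, with |A| = 5 giving ≥ 7.)

|A +̂ A| = 8
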